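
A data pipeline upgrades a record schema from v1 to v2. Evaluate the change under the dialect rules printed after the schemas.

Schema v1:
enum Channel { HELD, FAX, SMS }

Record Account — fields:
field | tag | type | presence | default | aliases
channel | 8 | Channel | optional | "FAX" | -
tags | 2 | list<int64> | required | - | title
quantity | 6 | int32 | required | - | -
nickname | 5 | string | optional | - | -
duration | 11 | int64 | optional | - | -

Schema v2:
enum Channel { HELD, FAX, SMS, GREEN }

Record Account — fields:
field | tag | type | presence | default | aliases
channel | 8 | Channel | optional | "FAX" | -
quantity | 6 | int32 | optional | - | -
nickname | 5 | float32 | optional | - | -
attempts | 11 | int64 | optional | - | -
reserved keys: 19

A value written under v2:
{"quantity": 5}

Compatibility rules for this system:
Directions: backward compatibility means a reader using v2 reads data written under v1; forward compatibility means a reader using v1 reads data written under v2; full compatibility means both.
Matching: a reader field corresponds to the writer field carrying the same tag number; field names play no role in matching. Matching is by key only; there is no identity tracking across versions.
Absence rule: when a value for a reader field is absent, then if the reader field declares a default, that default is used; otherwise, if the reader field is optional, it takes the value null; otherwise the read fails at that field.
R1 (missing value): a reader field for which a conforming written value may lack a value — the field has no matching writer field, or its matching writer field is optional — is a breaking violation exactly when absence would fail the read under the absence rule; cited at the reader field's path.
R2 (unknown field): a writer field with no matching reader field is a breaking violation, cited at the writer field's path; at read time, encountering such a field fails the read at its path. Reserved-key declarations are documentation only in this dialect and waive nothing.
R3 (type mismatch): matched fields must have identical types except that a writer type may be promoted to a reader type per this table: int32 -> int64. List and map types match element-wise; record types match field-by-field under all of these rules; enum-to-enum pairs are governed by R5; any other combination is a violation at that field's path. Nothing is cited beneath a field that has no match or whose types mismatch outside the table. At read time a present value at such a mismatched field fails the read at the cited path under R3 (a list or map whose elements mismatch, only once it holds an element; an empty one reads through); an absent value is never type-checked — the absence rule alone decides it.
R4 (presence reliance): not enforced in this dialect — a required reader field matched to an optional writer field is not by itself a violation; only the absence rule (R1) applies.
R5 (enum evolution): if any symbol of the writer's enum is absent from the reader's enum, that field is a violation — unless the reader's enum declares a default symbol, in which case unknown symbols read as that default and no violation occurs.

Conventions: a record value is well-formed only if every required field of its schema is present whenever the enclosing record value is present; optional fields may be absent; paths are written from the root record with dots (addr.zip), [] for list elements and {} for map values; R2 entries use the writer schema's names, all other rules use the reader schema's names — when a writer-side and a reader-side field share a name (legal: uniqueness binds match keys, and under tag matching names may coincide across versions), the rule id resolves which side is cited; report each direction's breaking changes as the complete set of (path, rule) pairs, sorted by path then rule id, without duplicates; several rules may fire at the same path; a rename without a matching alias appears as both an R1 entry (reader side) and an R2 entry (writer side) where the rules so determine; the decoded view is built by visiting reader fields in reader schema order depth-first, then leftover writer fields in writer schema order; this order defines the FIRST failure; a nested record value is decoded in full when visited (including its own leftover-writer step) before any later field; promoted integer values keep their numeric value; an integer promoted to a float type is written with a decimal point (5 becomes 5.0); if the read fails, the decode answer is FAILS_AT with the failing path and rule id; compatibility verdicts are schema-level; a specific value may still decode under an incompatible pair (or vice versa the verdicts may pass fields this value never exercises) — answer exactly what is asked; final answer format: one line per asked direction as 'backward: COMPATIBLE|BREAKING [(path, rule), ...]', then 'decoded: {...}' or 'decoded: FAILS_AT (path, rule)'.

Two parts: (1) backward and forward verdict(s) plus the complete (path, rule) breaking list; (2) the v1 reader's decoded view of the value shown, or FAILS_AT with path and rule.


each type pair in Account: writer, then reader
backward analysis of Account with v2 as reader and v1 as writer:
  writer optional, Channel -> Channel: reader channel maps from writer channel
  writer required, int32 -> int32: reader quantity maps from writer quantity
  writer optional, string -> float32: reader nickname maps from writer nickname
  writer optional, int64 -> int64: reader attempts maps from writer duration
  writer field tags has no reader counterpart
  breaking: (nickname, R3)
  breaking: (tags, R2)
  => 2 violation(s): backward is BREAKING for Account
forward analysis of Account with v1 as reader and v2 as writer:
  writer optional, Channel -> Channel: reader channel maps from writer channel
  tags: no writer match
  writer optional, int32 -> int32: reader quantity maps from writer quantity
  writer optional, float32 -> string: reader nickname maps from writer nickname
  writer optional, int64 -> int64: reader duration maps from writer attempts
  breaking: (channel, R5)
  breaking: (nickname, R3)
  breaking: (quantity, R1)
  breaking: (tags, R1)
  => 4 violation(s): forward is BREAKING for Account
decode (reader v1):
  channel := "FAX" (absent -> default)
  read fails at tags under R1 (no fill)
  => FAILS_AT (tags, R1)

backward: BREAKING [(nickname, R3), (tags, R2)]; forward: BREAKING [(channel, R5), (nickname, R3), (quantity, R1), (tags, R1)]; decoded: FAILS_AT (tags, R1)


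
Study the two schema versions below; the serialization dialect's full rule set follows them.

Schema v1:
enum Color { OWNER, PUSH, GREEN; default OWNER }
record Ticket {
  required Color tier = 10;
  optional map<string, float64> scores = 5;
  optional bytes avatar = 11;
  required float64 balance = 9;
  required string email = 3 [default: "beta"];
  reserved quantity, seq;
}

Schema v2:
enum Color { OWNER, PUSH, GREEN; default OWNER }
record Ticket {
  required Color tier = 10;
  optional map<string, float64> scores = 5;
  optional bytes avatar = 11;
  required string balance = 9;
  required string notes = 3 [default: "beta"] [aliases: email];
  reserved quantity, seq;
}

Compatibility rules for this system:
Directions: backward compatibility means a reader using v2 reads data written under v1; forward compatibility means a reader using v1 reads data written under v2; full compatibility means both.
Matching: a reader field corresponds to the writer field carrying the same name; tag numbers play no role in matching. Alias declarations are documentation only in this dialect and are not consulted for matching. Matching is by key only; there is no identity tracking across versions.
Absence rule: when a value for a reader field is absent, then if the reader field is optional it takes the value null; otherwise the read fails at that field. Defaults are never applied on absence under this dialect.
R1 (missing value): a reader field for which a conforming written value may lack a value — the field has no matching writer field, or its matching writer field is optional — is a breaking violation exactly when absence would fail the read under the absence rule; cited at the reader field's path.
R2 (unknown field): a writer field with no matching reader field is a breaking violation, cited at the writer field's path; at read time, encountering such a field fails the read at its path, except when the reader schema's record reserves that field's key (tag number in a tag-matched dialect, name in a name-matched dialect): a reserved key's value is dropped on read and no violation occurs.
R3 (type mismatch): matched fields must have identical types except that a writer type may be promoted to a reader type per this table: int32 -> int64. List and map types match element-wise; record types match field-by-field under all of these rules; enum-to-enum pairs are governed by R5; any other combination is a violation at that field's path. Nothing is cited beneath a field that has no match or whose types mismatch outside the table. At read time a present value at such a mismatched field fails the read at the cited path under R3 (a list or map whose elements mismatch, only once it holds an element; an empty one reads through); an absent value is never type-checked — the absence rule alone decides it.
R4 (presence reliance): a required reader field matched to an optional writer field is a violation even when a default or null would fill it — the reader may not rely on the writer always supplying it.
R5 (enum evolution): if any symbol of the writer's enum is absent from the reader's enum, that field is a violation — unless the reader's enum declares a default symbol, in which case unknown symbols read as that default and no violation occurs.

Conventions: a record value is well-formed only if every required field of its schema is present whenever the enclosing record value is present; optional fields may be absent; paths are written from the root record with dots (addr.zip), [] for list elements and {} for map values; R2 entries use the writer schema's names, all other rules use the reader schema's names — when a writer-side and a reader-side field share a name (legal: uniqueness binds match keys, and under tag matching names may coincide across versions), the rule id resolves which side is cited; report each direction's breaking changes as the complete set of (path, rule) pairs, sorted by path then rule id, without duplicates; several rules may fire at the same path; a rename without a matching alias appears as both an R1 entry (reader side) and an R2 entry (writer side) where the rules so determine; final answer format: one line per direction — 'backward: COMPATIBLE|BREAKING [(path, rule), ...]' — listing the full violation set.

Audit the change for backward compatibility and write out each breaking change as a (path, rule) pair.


in Ticket below, arrows point writer -> reader
backward for Ticket (reader v2, writer v1):
  tier: Color -> Color, writer required; from tier
  scores: map<string, float64> -> map<string, float64>, writer optional; from scores
  avatar: bytes -> bytes, writer optional; from avatar
  balance: float64 -> string, writer required; from balance
  notes: no writer-side match
  leftover writer field: email
  breaking: (balance, R3)
  breaking: (email, R2)
  breaking: (notes, R1)
  backward on Ticket therefore BREAKING (3)

backward: BREAKING [(balance, R3), (email, R2), (notes, R1)]


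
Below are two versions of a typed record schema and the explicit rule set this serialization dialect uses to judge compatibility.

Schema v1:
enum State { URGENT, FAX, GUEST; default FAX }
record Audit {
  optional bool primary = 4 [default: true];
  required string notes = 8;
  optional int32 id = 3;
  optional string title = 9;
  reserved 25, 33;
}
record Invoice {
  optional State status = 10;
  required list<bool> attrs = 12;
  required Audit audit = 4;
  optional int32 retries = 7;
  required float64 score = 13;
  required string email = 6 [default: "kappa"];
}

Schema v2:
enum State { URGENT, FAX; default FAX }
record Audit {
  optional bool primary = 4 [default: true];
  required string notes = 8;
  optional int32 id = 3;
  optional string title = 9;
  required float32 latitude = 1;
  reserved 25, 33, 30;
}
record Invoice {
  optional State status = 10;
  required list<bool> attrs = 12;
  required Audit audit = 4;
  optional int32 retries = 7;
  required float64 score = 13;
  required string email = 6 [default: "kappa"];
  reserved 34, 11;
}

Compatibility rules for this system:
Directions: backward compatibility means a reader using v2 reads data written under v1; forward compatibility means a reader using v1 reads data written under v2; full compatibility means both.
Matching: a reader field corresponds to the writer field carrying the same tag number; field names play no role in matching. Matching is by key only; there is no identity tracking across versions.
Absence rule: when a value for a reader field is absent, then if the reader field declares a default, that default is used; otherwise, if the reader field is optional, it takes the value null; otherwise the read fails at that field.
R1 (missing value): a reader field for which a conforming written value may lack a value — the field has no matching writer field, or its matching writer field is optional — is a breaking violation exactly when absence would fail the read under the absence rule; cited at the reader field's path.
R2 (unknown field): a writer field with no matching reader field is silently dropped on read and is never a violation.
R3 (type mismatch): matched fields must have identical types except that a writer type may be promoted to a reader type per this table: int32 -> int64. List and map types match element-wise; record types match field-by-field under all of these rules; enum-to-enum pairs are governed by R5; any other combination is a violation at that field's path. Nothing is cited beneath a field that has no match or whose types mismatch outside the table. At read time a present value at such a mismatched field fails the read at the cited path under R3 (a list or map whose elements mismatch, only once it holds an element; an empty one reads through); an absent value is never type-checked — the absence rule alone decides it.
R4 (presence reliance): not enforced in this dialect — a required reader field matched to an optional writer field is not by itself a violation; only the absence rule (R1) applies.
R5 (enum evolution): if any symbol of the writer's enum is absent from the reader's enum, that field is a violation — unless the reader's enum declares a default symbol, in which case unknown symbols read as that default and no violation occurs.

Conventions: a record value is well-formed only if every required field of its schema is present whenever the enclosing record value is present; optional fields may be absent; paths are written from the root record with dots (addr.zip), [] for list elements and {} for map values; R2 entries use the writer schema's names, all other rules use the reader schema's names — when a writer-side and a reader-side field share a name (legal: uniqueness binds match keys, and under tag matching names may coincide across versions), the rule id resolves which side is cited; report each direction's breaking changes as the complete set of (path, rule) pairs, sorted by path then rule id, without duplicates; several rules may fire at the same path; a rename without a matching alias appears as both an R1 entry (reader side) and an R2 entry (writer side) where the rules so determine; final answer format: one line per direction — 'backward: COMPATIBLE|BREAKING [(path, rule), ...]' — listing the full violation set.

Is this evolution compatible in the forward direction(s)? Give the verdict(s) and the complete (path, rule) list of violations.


forward: COMPATIBLE []

the writer's type comes first in each Invoice pair
forward for Invoice (reader v1, writer v2):
  status: paired with writer status (State -> State; writer optional)
  attrs: paired with writer attrs (list<bool> -> list<bool>; writer required)
  audit: paired with writer audit (Audit -> Audit; writer required)
  retries: paired with writer retries (int32 -> int32; writer optional)
  score: paired with writer score (float64 -> float64; writer required)
  email: paired with writer email (string -> string; writer required)
  audit.primary: paired with writer audit.primary (bool -> bool; writer optional)
  audit.notes: paired with writer audit.notes (string -> string; writer required)
  audit.id: paired with writer audit.id (int32 -> int32; writer optional)
  audit.title: paired with writer audit.title (string -> string; writer optional)
  leftover writer field: audit.latitude
  => forward: COMPATIBLE
ruling out the remaining Invoice differences:
  added field latitude to record Audit: required float32, tag 1 (in v2 it sits last) -> matters only for Invoice's backward compatibility — outside the asked direction
  enum State (field status in record Invoice): symbol GUEST removed -> triggers nothing under Invoice's printed rules — same verdict


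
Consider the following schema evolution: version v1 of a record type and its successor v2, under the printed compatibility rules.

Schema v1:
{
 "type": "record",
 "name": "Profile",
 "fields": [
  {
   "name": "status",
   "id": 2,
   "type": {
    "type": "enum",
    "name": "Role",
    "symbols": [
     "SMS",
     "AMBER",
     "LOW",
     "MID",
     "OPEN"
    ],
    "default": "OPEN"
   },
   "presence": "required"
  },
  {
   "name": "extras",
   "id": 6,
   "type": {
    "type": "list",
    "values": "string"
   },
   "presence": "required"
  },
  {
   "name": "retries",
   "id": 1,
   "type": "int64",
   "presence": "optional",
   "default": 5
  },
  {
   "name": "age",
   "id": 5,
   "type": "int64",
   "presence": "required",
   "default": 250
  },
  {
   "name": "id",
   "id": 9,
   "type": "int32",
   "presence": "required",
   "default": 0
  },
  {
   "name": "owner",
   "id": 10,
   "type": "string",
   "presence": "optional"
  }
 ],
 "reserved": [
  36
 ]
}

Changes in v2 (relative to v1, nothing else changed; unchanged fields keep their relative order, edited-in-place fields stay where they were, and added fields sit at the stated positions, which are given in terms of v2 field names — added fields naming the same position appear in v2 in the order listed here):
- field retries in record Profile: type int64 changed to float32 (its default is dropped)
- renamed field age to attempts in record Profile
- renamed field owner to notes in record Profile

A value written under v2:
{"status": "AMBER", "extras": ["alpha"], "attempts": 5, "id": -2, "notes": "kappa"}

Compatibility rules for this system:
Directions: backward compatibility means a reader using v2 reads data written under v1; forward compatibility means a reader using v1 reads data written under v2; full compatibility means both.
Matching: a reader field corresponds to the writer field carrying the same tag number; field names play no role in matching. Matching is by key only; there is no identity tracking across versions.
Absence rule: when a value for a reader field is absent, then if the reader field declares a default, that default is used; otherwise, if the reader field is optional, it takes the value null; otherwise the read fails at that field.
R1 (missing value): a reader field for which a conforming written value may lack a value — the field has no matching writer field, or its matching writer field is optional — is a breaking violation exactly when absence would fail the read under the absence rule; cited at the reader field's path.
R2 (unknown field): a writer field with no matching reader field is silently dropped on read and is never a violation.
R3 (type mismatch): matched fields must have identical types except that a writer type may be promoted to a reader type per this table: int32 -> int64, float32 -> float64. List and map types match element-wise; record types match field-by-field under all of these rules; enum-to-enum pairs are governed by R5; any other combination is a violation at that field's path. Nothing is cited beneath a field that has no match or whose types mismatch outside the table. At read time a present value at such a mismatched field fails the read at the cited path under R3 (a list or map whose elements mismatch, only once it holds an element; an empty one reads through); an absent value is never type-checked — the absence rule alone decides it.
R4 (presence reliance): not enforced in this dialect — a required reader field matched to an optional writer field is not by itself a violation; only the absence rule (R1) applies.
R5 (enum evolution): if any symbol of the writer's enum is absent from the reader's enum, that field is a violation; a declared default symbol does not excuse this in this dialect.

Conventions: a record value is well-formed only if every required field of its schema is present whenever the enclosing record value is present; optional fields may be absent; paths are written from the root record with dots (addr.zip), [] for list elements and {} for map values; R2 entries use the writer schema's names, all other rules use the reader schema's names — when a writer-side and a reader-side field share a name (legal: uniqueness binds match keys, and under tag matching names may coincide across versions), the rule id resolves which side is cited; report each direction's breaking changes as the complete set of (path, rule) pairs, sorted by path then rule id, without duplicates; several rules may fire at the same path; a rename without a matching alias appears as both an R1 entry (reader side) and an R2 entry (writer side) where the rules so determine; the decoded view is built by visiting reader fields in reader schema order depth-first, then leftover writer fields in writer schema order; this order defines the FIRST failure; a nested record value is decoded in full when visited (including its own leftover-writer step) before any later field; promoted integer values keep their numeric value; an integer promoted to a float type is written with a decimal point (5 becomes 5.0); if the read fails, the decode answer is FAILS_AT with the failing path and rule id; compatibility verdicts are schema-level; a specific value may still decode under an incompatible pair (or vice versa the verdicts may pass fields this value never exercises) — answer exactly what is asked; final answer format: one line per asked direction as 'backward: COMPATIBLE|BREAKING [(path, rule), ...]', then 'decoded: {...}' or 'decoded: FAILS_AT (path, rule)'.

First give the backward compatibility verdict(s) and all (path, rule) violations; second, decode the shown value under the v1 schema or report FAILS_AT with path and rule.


backward: BREAKING [(retries, R3)]; decoded: {"status": "AMBER", "extras": ["alpha"], "retries": 5, "age": 5, "id": -2, "owner": "kappa"}

arrows below run writer -> reader for Profile
backward on Profile — v2 reading data written by v1:
  status <- status (Role -> Role, writer required)
  extras <- extras (list<string> -> list<string>, writer required)
  retries <- retries (int64 -> float32, writer optional)
  attempts <- age (int64 -> int64, writer required)
  id <- id (int32 -> int32, writer required)
  notes <- owner (string -> string, writer optional)
  breaking: (retries, R3)
  => backward: BREAKING (1)
decode walk for Profile under reader schema v1:
  status := "AMBER"
  extras := ["alpha"]
  retries := 5 (absent -> default)
  age := 5 (from writer attempts)
  id := -2
  owner := "kappa" (from writer notes)
  => decoded: {"status": "AMBER", "extras": ["alpha"], "retries": 5, "age": 5, "id": -2, "owner": "kappa"}
diffs on Profile not affecting the asked answer:
  renamed field age to attempts in record Profile -> triggers nothing under Profile's printed rules — same verdict
  renamed field owner to notes in record Profile -> triggers nothing under Profile's printed rules — same verdict


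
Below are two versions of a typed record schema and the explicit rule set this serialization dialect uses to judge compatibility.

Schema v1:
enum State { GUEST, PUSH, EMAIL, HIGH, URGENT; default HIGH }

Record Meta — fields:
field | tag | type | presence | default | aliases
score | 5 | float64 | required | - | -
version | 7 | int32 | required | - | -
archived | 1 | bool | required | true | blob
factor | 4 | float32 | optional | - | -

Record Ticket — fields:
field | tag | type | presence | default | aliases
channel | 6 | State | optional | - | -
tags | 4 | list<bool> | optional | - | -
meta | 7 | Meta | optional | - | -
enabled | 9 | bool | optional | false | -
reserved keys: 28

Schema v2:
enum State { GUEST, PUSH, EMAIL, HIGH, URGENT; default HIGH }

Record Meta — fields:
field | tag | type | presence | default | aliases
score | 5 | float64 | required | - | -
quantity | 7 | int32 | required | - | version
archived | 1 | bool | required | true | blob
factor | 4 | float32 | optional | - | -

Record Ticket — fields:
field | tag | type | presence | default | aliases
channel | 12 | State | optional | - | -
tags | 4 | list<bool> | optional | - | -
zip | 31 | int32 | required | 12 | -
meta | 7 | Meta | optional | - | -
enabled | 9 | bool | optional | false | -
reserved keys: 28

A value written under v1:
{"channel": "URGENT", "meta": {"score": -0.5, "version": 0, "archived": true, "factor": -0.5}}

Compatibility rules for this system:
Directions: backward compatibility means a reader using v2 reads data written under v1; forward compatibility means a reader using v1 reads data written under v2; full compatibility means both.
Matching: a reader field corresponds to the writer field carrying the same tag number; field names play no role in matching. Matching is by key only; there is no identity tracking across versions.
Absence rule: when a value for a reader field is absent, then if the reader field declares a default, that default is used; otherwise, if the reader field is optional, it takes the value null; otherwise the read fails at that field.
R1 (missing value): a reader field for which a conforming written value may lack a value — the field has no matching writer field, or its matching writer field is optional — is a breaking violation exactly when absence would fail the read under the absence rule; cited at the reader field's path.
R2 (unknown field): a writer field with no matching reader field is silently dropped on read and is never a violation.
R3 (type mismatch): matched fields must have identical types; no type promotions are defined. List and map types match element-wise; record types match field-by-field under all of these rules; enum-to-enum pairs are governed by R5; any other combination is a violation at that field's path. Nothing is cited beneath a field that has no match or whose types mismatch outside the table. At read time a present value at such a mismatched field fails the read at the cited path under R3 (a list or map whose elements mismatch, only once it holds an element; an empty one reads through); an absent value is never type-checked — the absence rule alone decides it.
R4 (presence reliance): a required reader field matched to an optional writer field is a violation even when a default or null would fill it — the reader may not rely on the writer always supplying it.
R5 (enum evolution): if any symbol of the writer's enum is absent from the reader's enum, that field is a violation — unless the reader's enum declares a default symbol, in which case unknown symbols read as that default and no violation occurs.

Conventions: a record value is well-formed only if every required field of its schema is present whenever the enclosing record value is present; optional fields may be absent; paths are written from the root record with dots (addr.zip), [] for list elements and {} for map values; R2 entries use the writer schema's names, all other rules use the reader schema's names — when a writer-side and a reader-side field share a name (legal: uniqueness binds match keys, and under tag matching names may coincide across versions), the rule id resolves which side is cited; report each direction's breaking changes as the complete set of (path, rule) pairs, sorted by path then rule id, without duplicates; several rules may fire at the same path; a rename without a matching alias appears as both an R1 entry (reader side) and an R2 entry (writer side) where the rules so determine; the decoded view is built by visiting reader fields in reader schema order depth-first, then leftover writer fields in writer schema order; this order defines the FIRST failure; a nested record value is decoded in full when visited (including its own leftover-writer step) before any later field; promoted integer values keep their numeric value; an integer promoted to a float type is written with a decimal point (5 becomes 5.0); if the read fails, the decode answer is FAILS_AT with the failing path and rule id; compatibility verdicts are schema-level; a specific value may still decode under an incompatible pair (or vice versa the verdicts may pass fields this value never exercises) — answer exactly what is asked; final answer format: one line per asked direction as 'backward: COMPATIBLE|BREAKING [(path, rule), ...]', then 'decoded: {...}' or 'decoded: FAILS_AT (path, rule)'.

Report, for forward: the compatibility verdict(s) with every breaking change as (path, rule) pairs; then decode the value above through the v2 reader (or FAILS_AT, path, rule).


each type pair in Ticket: writer, then reader
forward on Ticket — v1 reading data written by v2:
  no writer field matches reader channel
  list<bool> -> list<bool>, writer optional: tags aligns to tags
  Meta -> Meta, writer optional: meta aligns to meta
  bool -> bool, writer optional: enabled aligns to enabled
  leftover writer field: channel
  leftover writer field: zip
  float64 -> float64, writer required: meta.score aligns to meta.score
  int32 -> int32, writer required: meta.version aligns to meta.quantity
  bool -> bool, writer required: meta.archived aligns to meta.archived
  float32 -> float32, writer optional: meta.factor aligns to meta.factor
  nothing fires on Ticket: forward is COMPATIBLE
decode (reader v2):
  channel := null (not supplied -> null)
  tags := null (not supplied -> null)
  zip := 12 (no value, default fills)
  meta.score := -0.5
  meta.quantity := 0 (from writer version)
  meta.archived := true
  meta.factor := -0.5
  enabled := false (no value, default fills)
  writer channel: unmatched, discarded
  => decoded: {"channel": null, "tags": null, "zip": 12, "meta": {"score": -0.5, "quantity": 0, "archived": true, "factor": -0.5}, "enabled": false}

forward: COMPATIBLE []; decoded: {"channel": null, "tags": null, "zip": 12, "meta": {"score": -0.5, "quantity": 0, "archived": true, "factor": -0.5}, "enabled": false}


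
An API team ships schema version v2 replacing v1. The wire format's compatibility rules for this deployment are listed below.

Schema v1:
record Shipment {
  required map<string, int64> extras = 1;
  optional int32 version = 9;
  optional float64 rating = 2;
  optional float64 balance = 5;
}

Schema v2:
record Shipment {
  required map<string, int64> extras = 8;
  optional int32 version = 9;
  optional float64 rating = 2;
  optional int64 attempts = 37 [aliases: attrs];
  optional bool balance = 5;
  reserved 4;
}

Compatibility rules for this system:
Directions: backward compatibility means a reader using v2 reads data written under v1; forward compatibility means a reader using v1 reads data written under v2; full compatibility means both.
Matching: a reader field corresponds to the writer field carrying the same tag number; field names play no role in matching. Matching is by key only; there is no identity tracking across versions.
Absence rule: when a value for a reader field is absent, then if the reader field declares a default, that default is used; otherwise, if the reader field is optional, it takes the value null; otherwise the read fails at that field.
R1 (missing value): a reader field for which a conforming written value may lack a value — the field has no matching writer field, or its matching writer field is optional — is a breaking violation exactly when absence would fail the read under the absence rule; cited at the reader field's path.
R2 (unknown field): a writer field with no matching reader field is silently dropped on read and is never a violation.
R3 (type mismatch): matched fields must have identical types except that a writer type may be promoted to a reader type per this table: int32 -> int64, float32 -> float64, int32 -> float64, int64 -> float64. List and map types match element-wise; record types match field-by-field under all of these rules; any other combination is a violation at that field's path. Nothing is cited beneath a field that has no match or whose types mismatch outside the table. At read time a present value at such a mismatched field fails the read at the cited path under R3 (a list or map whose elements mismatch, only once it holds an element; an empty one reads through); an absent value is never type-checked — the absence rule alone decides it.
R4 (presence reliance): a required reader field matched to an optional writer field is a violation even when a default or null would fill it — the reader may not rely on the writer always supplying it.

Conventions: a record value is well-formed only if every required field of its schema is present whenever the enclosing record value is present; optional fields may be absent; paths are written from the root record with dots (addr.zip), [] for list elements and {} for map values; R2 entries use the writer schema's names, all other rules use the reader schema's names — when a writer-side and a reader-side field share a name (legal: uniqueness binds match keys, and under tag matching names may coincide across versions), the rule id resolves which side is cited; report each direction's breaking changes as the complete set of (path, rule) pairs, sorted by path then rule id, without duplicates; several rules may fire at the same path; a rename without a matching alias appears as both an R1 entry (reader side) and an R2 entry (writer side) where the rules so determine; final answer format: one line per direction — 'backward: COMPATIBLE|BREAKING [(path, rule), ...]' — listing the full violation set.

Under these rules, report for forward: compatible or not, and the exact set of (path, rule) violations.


in Shipment below, arrows point writer -> reader
forward analysis of Shipment with v1 as reader and v2 as writer:
  extras: no writer-side match
  writer optional, int32 -> int32: reader version maps from writer version
  writer optional, float64 -> float64: reader rating maps from writer rating
  writer optional, bool -> float64: reader balance maps from writer balance
  leftover writer field: extras
  leftover writer field: attempts
  breaking: (balance, R3)
  breaking: (extras, R1)
  forward on Shipment therefore BREAKING (2)
the rest of the Shipment diff is inert for this question:
  added field attempts to record Shipment: optional int64, tag 37 (in v2 it sits immediately before balance) -> no rule fires on it in Shipment's dialect; the asked verdict holds

forward: BREAKING [(balance, R3), (extras, R1)]


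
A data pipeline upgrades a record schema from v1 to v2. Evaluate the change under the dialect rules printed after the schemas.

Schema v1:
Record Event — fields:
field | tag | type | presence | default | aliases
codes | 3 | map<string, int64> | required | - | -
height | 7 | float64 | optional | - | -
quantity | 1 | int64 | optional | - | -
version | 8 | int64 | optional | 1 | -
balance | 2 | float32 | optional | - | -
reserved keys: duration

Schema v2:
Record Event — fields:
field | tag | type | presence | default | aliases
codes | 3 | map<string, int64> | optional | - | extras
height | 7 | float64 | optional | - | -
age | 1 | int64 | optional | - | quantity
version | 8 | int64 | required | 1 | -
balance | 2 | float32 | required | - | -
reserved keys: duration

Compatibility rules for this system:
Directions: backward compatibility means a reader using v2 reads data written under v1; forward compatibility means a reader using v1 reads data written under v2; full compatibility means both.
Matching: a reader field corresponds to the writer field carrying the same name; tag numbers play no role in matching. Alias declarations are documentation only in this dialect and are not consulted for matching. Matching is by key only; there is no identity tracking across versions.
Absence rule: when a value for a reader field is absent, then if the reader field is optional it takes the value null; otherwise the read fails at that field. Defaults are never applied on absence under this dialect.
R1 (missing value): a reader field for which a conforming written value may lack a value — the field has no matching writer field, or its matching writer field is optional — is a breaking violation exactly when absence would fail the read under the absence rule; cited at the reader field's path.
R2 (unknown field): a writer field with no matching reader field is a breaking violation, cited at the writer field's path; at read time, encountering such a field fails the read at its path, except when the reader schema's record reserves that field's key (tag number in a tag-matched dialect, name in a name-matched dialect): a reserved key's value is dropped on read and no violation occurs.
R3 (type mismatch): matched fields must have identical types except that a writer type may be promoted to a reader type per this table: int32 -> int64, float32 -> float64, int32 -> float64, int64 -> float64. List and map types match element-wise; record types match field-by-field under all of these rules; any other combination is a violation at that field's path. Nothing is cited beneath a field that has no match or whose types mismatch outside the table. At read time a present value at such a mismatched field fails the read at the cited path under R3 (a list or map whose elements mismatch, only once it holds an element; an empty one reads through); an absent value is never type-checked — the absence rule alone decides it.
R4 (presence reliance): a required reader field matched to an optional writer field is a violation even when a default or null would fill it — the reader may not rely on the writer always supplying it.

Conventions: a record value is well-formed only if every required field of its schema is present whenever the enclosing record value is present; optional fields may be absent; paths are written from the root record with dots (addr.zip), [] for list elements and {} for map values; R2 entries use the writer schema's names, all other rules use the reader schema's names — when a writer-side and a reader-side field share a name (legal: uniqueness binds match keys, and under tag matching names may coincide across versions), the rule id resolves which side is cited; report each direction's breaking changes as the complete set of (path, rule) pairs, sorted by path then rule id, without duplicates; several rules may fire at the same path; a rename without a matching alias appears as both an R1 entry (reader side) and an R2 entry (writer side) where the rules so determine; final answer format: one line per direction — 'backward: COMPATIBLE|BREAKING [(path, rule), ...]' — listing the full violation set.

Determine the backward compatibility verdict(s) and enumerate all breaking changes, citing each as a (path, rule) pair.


each type pair in Event: writer, then reader
backward on Event — v2 reading data written by v1:
  map<string, int64> -> map<string, int64>, writer required: codes aligns to codes
  float64 -> float64, writer optional: height aligns to height
  age has no writer counterpart
  int64 -> int64, writer optional: version aligns to version
  float32 -> float32, writer optional: balance aligns to balance
  quantity (writer side), unknown to reader
  rule R1 violated at balance
  rule R4 violated at balance
  rule R2 violated at quantity
  rule R1 violated at version
  rule R4 violated at version
  backward on Event therefore BREAKING (5)
checking off the Event differences that do not matter here:
  field codes in record Event: required changed to optional -> affects forward compatibility only, which is not asked

backward: BREAKING [(balance, R1), (balance, R4), (quantity, R2), (version, R1), (version, R4)]
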